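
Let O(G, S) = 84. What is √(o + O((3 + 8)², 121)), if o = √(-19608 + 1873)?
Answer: √(84 + I*√17735) ≈ 10.988 + 6.0602*I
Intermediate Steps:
o = I*√17735 (o = √(-17735) = I*√17735 ≈ 133.17*I)
√(o + O((3 + 8)², 121)) = √(I*√17735 + 84) = √(84 + I*√17735)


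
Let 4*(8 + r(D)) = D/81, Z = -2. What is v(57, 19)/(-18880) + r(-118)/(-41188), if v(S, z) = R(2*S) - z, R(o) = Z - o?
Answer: 23159099/3149399232 ≈ 0.0073535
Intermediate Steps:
R(o) = -2 - o
r(D) = -8 + D/324 (r(D) = -8 + (D/81)/4 = -8 + D/324)
v(S, z) = -2 - z - 2*S (v(S, z) = (-2 - 2*S) - z = -2 - z - 2*S)
v(57, 19)/(-18880) + r(-118)/(-41188) = (-2 - 1*19 - 2*57)/(-18880) + (-8 + (1/324)*(-118))/(-41188) = (-2 - 19 - 114)*(-1/18880) + (-8 - 59/162)*(-1/41188) = -135*(-1/18880) - 1355/162*(-1/41188) = 27/3776 + 1355/6672456 = 23159099/3149399232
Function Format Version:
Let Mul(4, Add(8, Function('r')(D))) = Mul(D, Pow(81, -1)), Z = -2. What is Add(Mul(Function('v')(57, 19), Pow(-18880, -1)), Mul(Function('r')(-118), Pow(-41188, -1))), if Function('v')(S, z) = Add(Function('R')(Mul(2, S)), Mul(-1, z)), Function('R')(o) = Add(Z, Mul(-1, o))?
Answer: Rational(23159099, 3149399232) ≈ 0.0073535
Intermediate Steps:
Function('R')(o) = Add(-2, Mul(-1, o))
Function('r')(D) = Add(-8, Mul(Rational(1, 324), D)) (Function('r')(D) = Add(-8, Mul(Rational(1, 4), Mul(D, Pow(81, -1)))) = Add(-8, Mul(Rational(1, 4), Mul(D, Rational(1, 81)))) = Add(-8, Mul(Rational(1, 4), Mul(Rational(1, 81), D))) = Add(-8, Mul(Rational(1, 324), D)))
Function('v')(S, z) = Add(-2, Mul(-1, z), Mul(-2, S)) (Function('v')(S, z) = Add(Add(-2, Mul(-1, Mul(2, S))), Mul(-1, z)) = Add(Add(-2, Mul(-2, S)), Mul(-1, z)) = Add(-2, Mul(-1, z), Mul(-2, S)))
Add(Mul(Function('v')(57, 19), Pow(-18880, -1)), Mul(Function('r')(-118), Pow(-41188, -1))) = Add(Mul(Add(-2, Mul(-1, 19), Mul(-2, 57)), Pow(-18880, -1)), Mul(Add(-8, Mul(Rational(1, 324), -118)), Pow(-41188, -1))) = Add(Mul(Add(-2, -19, -114), Rational(-1, 18880)), Mul(Add(-8, Rational(-59, 162)), Rational(-1, 41188))) = Add(Mul(-135, Rational(-1, 18880)), Mul(Rational(-1355, 162), Rational(-1, 41188))) = Add(Rational(27, 3776), Rational(1355, 6672456)) = Rational(23159099, 3149399232)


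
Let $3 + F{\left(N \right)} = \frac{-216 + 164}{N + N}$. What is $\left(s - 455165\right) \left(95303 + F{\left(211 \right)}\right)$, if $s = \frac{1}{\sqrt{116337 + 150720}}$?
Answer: $- \frac{9152582535210}{211} + \frac{6702758 \sqrt{3297}}{2087001} \approx -4.3377 \cdot 10^{10}$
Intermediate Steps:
$F{\left(N \right)} = -3 - \frac{26}{N}$ ($F{\left(N \right)} = -3 + \frac{-216 + 164}{N + N} = -3 - \frac{52}{2 N} = -3 - 52 \frac{1}{2 N} = -3 - \frac{26}{N}$)
$s = \frac{\sqrt{3297}}{29673}$ ($s = \frac{1}{\sqrt{267057}} = \frac{1}{9 \sqrt{3297}} = \frac{\sqrt{3297}}{29673} \approx 0.0019351$)
$\left(s - 455165\right) \left(95303 + F{\left(211 \right)}\right) = \left(\frac{\sqrt{3297}}{29673} - 455165\right) \left(95303 - \left(3 + \frac{26}{211}\right)\right) = \left(-455165 + \frac{\sqrt{3297}}{29673}\right) \left(95303 - \frac{659}{211}\right) = \left(-455165 + \frac{\sqrt{3297}}{29673}\right) \frac{20108274}{211} = - \frac{9152582535210}{211} + \frac{6702758 \sqrt{3297}}{2087001}$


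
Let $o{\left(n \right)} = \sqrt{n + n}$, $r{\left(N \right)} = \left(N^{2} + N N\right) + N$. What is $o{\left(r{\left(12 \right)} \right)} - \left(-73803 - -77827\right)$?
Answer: $-4024 + 10 \sqrt{6} \approx -3999.5$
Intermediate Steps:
$r{\left(N \right)} = N + 2 N^{2}$ ($r{\left(N \right)} = \left(N^{2} + N^{2}\right) + N = 2 N^{2} + N = N + 2 N^{2}$)
$o{\left(n \right)} = \sqrt{2} \sqrt{n}$ ($o{\left(n \right)} = \sqrt{2 n} = \sqrt{2} \sqrt{n}$)
$o{\left(r{\left(12 \right)} \right)} - \left(-73803 - -77827\right) = \sqrt{2} \sqrt{12 \left(1 + 2 \cdot 12\right)} - \left(-73803 - -77827\right) = \sqrt{2} \sqrt{12 \left(1 + 24\right)} - \left(-73803 + 77827\right) = \sqrt{2} \sqrt{12 \cdot 25} - 4024 = \sqrt{2} \sqrt{300} - 4024 = \sqrt{2} \cdot 10 \sqrt{3} - 4024 = 10 \sqrt{6} - 4024 = -4024 + 10 \sqrt{6}$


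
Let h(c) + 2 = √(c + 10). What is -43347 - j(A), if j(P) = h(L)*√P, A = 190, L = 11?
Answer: -43347 + √190*(2 - √21) ≈ -43383.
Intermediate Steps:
h(c) = -2 + √(10 + c) (h(c) = -2 + √(c + 10) = -2 + √(10 + c))
j(P) = √P*(-2 + √21) (j(P) = (-2 + √(10 + 11))*√P = (-2 + √21)*√P = √P*(-2 + √21))
-43347 - j(A) = -43347 - √190*(-2 + √21)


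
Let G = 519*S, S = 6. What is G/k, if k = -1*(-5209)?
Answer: 3114/5209 ≈ 0.59781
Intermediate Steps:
k = 5209
G = 3114 (G = 519*6 = 3114)
G/k = 3114/5209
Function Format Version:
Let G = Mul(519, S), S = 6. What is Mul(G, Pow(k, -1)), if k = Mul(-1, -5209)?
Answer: Rational(3114, 5209) ≈ 0.59781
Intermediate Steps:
k = 5209
G = 3114 (G = Mul(519, 6) = 3114)
Mul(G, Pow(k, -1)) = Mul(3114, Pow(5209, -1)) = Mul(3114, Rational(1, 5209)) = Rational(3114, 5209)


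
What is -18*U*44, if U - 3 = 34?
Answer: -29304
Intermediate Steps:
U = 37 (U = 3 + 34 = 37)
-18*U*44 = -18*37*44 = -666*44 = -29304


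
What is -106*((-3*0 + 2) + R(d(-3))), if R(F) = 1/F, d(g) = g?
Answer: -530/3 ≈ -176.67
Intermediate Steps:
-106*((-3*0 + 2) + R(d(-3))) = -106*((-3*0 + 2) + 1/(-3)) = -106*((0 + 2) - ⅓) = -106*(2 - ⅓) = -106*5/3 = -530/3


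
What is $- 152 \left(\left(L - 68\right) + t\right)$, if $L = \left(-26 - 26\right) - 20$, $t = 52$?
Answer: $13376$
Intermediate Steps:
$L = -72$ ($L = -52 - 20 = -72$)
$- 152 \left(\left(L - 68\right) + t\right) = - 152 \left(\left(-72 - 68\right) + 52\right) = - 152 \left(-140 + 52\right) = \left(-152\right) \left(-88\right) = 13376$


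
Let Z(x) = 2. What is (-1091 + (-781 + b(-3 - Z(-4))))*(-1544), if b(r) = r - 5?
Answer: 2905808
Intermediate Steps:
b(r) = -5 + r
(-1091 + (-781 + b(-3 - Z(-4))))*(-1544) = (-1091 + (-781 + (-5 + (-3 - 1*2))))*(-1544) = (-1091 + (-781 + (-5 + (-3 - 2))))*(-1544) = (-1091 + (-781 + (-5 - 5)))*(-1544) = (-1091 + (-781 - 10))*(-1544) = (-1091 - 791)*(-1544) = -1882*(-1544) = 2905808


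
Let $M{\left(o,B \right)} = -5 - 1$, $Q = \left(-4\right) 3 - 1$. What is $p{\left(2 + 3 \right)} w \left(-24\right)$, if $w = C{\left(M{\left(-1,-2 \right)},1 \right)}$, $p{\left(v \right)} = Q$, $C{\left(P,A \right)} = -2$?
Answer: $-624$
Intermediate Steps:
$Q = -13$ ($Q = -12 - 1 = -13$)
$M{\left(o,B \right)} = -6$ ($M{\left(o,B \right)} = -5 - 1 = -6$)
$p{\left(v \right)} = -13$
$w = -2$
$p{\left(2 + 3 \right)} w \left(-24\right) = \left(-13\right) \left(-2\right) \left(-24\right) = 26 \left(-24\right) = -624$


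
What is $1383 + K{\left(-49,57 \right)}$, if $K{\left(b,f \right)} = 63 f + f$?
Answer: $5031$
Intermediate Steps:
$K{\left(b,f \right)} = 64 f$
$1383 + K{\left(-49,57 \right)} = 1383 + 64 \cdot 57 = 1383 + 3648 = 5031$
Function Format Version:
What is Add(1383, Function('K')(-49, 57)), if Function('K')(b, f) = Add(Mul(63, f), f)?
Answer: 5031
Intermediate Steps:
Function('K')(b, f) = Mul(64, f)
Add(1383, Function('K')(-49, 57)) = Add(1383, Mul(64, 57)) = Add(1383, 3648) = 5031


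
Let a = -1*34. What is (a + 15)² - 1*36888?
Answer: -36527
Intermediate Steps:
a = -34
(a + 15)² - 1*36888 = (-34 + 15)² - 1*36888 = (-19)² - 36888 = 361 - 36888 = -36527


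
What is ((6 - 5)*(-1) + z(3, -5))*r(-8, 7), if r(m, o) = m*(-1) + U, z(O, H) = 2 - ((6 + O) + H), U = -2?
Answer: -18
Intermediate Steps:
z(O, H) = -4 - H - O (z(O, H) = 2 - (6 + H + O) = 2 + (-6 - H - O) = -4 - H - O)
r(m, o) = -2 - m (r(m, o) = m*(-1) - 2 = -m - 2 = -2 - m)
((6 - 5)*(-1) + z(3, -5))*r(-8, 7) = ((6 - 5)*(-1) + (-4 - 1*(-5) - 1*3))*(-2 - 1*(-8)) = (1*(-1) + (-4 + 5 - 3))*(-2 + 8) = (-1 - 2)*6 = -3*6 = -18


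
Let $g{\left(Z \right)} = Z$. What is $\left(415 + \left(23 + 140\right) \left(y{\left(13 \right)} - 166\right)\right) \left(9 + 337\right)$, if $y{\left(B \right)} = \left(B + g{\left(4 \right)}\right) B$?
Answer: $3245480$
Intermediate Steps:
$y{\left(B \right)} = B \left(4 + B\right)$ ($y{\left(B \right)} = \left(B + 4\right) B = \left(4 + B\right) B = B \left(4 + B\right)$)
$\left(415 + \left(23 + 140\right) \left(y{\left(13 \right)} - 166\right)\right) \left(9 + 337\right) = \left(415 + \left(23 + 140\right) \left(13 \left(4 + 13\right) - 166\right)\right) \left(9 + 337\right) = \left(415 + 163 \left(13 \cdot 17 - 166\right)\right) 346 = \left(415 + 163 \left(221 - 166\right)\right) 346 = \left(415 + 163 \cdot 55\right) 346 = \left(415 + 8965\right) 346 = 9380 \cdot 346 = 3245480$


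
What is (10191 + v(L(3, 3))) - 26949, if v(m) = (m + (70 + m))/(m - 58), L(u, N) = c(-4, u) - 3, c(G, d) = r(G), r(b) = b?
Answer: -1089326/65 ≈ -16759.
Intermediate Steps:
c(G, d) = G
L(u, N) = -7 (L(u, N) = -4 - 3 = -7)
v(m) = (70 + 2*m)/(-58 + m)
(10191 + v(L(3, 3))) - 26949 = (10191 + 2*(35 - 7)/(-58 - 7)) - 26949 = (10191 + 2*28/(-65)) - 26949 = (10191 + 2*(-1/65)*28) - 26949 = (10191 - 56/65) - 26949 = 662359/65 - 26949 = -1089326/65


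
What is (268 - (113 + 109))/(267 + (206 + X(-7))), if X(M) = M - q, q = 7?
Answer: 46/459 ≈ 0.10022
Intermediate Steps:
X(M) = -7 + M (X(M) = M - 1*7 = M - 7 = -7 + M)
(268 - (113 + 109))/(267 + (206 + X(-7))) = (268 - (113 + 109))/(267 + (206 + (-7 - 7))) = (268 - 1*222)/(267 + (206 - 14)) = (268 - 222)/(267 + 192) = 46/459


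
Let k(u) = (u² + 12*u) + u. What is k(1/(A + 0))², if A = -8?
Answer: 10609/4096 ≈ 2.5901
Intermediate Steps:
k(u) = u² + 13*u
k(1/(A + 0))² = ((13 + 1/(-8 + 0))/(-8 + 0))² = ((13 + 1/(-8))/(-8))² = (-(13 - ⅛)/8)² = (-⅛*103/8)² = (-103/64)² = 10609/4096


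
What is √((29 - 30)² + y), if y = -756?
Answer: I*√755 ≈ 27.477*I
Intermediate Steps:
√((29 - 30)² + y) = √((29 - 30)² - 756) = √((-1)² - 756) = √(1 - 756) = √(-755) = I*√755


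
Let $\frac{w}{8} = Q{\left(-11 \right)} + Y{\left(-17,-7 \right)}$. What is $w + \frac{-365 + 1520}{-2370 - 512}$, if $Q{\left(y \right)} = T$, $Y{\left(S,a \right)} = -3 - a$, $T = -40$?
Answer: $- \frac{75561}{262} \approx -288.4$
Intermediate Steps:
$Q{\left(y \right)} = -40$
$w = -288$ ($w = 8 \left(-40 - -4\right) = 8 \left(-40 + \left(-3 + 7\right)\right) = 8 \left(-40 + 4\right) = 8 \left(-36\right) = -288$)
$w + \frac{-365 + 1520}{-2370 - 512} = -288 + \frac{-365 + 1520}{-2370 - 512} = -288 + \frac{1155}{-2882} = -288 + 1155 \left(- \frac{1}{2882}\right) = -288 - \frac{105}{262} = - \frac{75561}{262}$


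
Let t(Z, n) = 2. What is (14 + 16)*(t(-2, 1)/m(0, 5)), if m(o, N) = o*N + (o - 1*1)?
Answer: -60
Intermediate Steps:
m(o, N) = -1 + o + N*o (m(o, N) = N*o + (o - 1) = N*o + (-1 + o) = -1 + o + N*o)
(14 + 16)*(t(-2, 1)/m(0, 5)) = (14 + 16)*(2/(-1 + 0 + 5*0)) = 30*(2/(-1 + 0 + 0)) = 30*(2/(-1)) = 30*(2*(-1)) = 30*(-2) = -60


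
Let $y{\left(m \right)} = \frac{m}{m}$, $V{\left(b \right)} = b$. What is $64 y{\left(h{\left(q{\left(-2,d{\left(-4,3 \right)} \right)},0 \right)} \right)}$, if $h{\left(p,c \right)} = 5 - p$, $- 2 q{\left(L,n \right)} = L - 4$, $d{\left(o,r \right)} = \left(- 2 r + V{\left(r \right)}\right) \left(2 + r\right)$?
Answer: $64$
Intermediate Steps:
$d{\left(o,r \right)} = - r \left(2 + r\right)$ ($d{\left(o,r \right)} = \left(- 2 r + r\right) \left(2 + r\right) = - r \left(2 + r\right)$)
$q{\left(L,n \right)} = 2 - \frac{L}{2}$ ($q{\left(L,n \right)} = - \frac{L - 4}{2} = - \frac{-4 + L}{2} = 2 - \frac{L}{2}$)
$y{\left(m \right)} = 1$
$64 y{\left(h{\left(q{\left(-2,d{\left(-4,3 \right)} \right)},0 \right)} \right)} = 64 \cdot 1 = 64$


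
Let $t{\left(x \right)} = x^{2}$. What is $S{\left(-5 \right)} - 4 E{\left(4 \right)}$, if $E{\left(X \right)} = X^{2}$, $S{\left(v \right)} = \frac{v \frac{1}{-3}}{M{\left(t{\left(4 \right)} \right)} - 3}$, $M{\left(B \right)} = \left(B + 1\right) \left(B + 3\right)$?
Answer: $- \frac{12287}{192} \approx -63.995$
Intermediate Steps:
$M{\left(B \right)} = \left(1 + B\right) \left(3 + B\right)$
$S{\left(v \right)} = - \frac{v}{960}$ ($S{\left(v \right)} = \frac{v \frac{1}{-3}}{\left(3 + \left(4^{2}\right)^{2} + 4 \cdot 4^{2}\right) - 3} = \frac{v \left(- \frac{1}{3}\right)}{\left(3 + 16^{2} + 4 \cdot 16\right) - 3} = \frac{\left(- \frac{1}{3}\right) v}{\left(3 + 256 + 64\right) - 3} = \frac{\left(- \frac{1}{3}\right) v}{323 - 3} = \frac{\left(- \frac{1}{3}\right) v}{320} = - \frac{v}{3} \cdot \frac{1}{320} = - \frac{v}{960}$)
$S{\left(-5 \right)} - 4 E{\left(4 \right)} = \left(- \frac{1}{960}\right) \left(-5\right) - 4 \cdot 4^{2} = \frac{1}{192} - 64 = - \frac{12287}{192}$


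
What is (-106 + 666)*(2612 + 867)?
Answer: 1948240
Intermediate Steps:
(-106 + 666)*(2612 + 867) = 560*3479 = 1948240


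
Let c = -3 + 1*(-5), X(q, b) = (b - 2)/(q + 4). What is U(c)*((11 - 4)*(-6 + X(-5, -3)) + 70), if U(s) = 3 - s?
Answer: 693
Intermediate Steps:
X(q, b) = (-2 + b)/(4 + q)
c = -8 (c = -3 - 5 = -8)
U(c)*((11 - 4)*(-6 + X(-5, -3)) + 70) = (3 - 1*(-8))*((11 - 4)*(-6 + (-2 - 3)/(4 - 5)) + 70) = (3 + 8)*(7*(-6 - 5/(-1)) + 70) = 11*(7*(-6 - 1*(-5)) + 70) = 11*(7*(-6 + 5) + 70) = 11*(7*(-1) + 70) = 11*(-7 + 70) = 11*63 = 693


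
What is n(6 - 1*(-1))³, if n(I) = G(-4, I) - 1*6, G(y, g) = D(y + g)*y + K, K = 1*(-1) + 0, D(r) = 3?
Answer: -6859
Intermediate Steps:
K = -1 (K = -1 + 0 = -1)
G(y, g) = -1 + 3*y (G(y, g) = 3*y - 1 = -1 + 3*y)
n(I) = -19 (n(I) = (-1 + 3*(-4)) - 1*6 = (-1 - 12) - 6 = -13 - 6 = -19)
n(6 - 1*(-1))³ = (-19)³ = -6859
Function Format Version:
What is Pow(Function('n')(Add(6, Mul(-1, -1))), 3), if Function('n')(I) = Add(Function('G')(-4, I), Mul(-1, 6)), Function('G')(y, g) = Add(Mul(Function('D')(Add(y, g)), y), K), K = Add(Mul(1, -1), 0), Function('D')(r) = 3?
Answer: -6859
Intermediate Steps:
K = -1 (K = Add(-1, 0) = -1)
Function('G')(y, g) = Add(-1, Mul(3, y)) (Function('G')(y, g) = Add(Mul(3, y), -1) = Add(-1, Mul(3, y)))
Function('n')(I) = -19 (Function('n')(I) = Add(Add(-1, Mul(3, -4)), Mul(-1, 6)) = Add(Add(-1, -12), -6) = Add(-13, -6) = -19)
Pow(Function('n')(Add(6, Mul(-1, -1))), 3) = Pow(-19, 3) = -6859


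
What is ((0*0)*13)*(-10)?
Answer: 0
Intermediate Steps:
((0*0)*13)*(-10) = (0*13)*(-10) = 0*(-10) = 0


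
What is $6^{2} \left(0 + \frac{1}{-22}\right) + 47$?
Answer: $\frac{499}{11} \approx 45.364$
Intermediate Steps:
$6^{2} \left(0 + \frac{1}{-22}\right) + 47 = 36 \left(0 - \frac{1}{22}\right) + 47 = 36 \left(- \frac{1}{22}\right) + 47 = - \frac{18}{11} + 47 = \frac{499}{11}$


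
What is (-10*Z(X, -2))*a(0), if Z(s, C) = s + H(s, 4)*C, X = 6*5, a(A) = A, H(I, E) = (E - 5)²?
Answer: 0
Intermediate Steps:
H(I, E) = (-5 + E)²
X = 30
Z(s, C) = C + s (Z(s, C) = s + (-5 + 4)²*C = s + (-1)²*C = s + 1*C = s + C = C + s)
(-10*Z(X, -2))*a(0) = -10*(-2 + 30)*0 = -10*28*0 = -280*0 = 0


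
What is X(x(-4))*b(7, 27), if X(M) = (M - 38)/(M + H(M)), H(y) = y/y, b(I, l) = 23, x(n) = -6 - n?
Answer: 920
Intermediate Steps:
H(y) = 1
X(M) = (-38 + M)/(1 + M) (X(M) = (M - 38)/(M + 1) = (-38 + M)/(1 + M))
X(x(-4))*b(7, 27) = ((-38 + (-6 - 1*(-4)))/(1 + (-6 - 1*(-4))))*23 = ((-38 + (-6 + 4))/(1 + (-6 + 4)))*23 = ((-38 - 2)/(1 - 2))*23 = (-40/(-1))*23 = -1*(-40)*23 = 40*23 = 920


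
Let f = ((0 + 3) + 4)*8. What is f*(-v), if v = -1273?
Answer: 71288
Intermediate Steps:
f = 56 (f = (3 + 4)*8 = 7*8 = 56)
f*(-v) = 56*(-1*(-1273)) = 56*1273 = 71288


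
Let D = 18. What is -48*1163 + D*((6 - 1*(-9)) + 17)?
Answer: -55248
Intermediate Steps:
-48*1163 + D*((6 - 1*(-9)) + 17) = -48*1163 + 18*((6 - 1*(-9)) + 17) = -55824 + 18*((6 + 9) + 17) = -55824 + 18*(15 + 17) = -55824 + 18*32 = -55824 + 576 = -55248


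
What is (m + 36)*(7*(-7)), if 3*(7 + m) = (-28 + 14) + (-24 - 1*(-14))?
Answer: -1029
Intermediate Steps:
m = -15 (m = -7 + ((-28 + 14) + (-24 - 1*(-14)))/3 = -7 + (-14 + (-24 + 14))/3 = -7 + (-14 - 10)/3 = -7 + (1/3)*(-24) = -7 - 8 = -15)
(m + 36)*(7*(-7)) = (-15 + 36)*(7*(-7)) = 21*(-49) = -1029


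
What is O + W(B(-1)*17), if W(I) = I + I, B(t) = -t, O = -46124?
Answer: -46090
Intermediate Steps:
W(I) = 2*I
O + W(B(-1)*17) = -46124 + 2*(-1*(-1)*17) = -46124 + 2*(1*17) = -46124 + 2*17 = -46124 + 34 = -46090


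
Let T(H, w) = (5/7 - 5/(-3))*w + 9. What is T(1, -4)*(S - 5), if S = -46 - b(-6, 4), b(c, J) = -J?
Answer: 517/21 ≈ 24.619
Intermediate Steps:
T(H, w) = 9 + 50*w/21 (T(H, w) = (5*(⅐) - 5*(-⅓))*w + 9 = (5/7 + 5/3)*w + 9 = 50*w/21 + 9 = 9 + 50*w/21)
S = -42 (S = -46 - (-1)*4 = -46 - 1*(-4) = -46 + 4 = -42)
T(1, -4)*(S - 5) = (9 + (50/21)*(-4))*(-42 - 5) = (9 - 200/21)*(-47) = -11/21*(-47) = 517/21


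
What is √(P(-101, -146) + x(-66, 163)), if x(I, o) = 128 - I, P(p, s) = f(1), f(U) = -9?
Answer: √185 ≈ 13.601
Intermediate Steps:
P(p, s) = -9
√(P(-101, -146) + x(-66, 163)) = √(-9 + (128 - 1*(-66))) = √(-9 + (128 + 66)) = √(-9 + 194) = √185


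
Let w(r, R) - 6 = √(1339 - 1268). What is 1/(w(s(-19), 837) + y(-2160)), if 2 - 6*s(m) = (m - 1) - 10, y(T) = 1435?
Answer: 1441/2076410 - √71/2076410 ≈ 0.00068993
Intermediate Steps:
s(m) = 13/6 - m/6 (s(m) = ⅓ - ((m - 1) - 10)/6 = ⅓ - ((-1 + m) - 10)/6 = ⅓ - (-11 + m)/6 = ⅓ + (11/6 - m/6) = 13/6 - m/6)
w(r, R) = 6 + √71 (w(r, R) = 6 + √(1339 - 1268) = 6 + √71)
1/(w(s(-19), 837) + y(-2160)) = 1/((6 + √71) + 1435) = 1/(1441 + √71)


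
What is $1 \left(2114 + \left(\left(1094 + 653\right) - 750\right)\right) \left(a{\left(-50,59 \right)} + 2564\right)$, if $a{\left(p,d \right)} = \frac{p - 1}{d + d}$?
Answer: $\frac{941080611}{118} \approx 7.9753 \cdot 10^{6}$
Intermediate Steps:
$a{\left(p,d \right)} = \frac{-1 + p}{2 d}$
$1 \left(2114 + \left(\left(1094 + 653\right) - 750\right)\right) \left(a{\left(-50,59 \right)} + 2564\right) = 1 \left(2114 + \left(\left(1094 + 653\right) - 750\right)\right) \left(\frac{-1 - 50}{2 \cdot 59} + 2564\right) = 1 \left(2114 + \left(1747 - 750\right)\right) \left(\frac{1}{2} \cdot \frac{1}{59} \left(-51\right) + 2564\right) = 1 \left(2114 + 997\right) \left(- \frac{51}{118} + 2564\right) = 1 \cdot 3111 \cdot \frac{302501}{118} = 1 \cdot \frac{941080611}{118} = \frac{941080611}{118}$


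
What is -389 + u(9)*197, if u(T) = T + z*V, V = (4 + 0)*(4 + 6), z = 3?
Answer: 25024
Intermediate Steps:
V = 40 (V = 4*10 = 40)
u(T) = 120 + T (u(T) = T + 3*40 = T + 120 = 120 + T)
-389 + u(9)*197 = -389 + (120 + 9)*197 = -389 + 129*197 = -389 + 25413 = 25024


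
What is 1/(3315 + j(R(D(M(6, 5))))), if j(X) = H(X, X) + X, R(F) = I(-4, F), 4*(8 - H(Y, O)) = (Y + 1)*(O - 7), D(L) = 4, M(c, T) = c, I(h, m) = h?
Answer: 4/13243 ≈ 0.00030205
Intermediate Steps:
H(Y, O) = 8 - (1 + Y)*(-7 + O)/4 (H(Y, O) = 8 - (Y + 1)*(O - 7)/4 = 8 - (1 + Y)*(-7 + O)/4)
R(F) = -4
j(X) = 39/4 - X²/4 + 5*X/2 (j(X) = (39/4 - X/4 + 7*X/4 - X*X/4) + X = (39/4 - X/4 + 7*X/4 - X²/4) + X = (39/4 - X²/4 + 3*X/2) + X = 39/4 - X²/4 + 5*X/2)
1/(3315 + j(R(D(M(6, 5))))) = 1/(3315 + (39/4 - ¼*(-4)² + (5/2)*(-4))) = 1/(3315 + (39/4 - ¼*16 - 10)) = 1/(3315 + (39/4 - 4 - 10)) = 1/(3315 - 17/4) = 1/(13243/4) = 4/13243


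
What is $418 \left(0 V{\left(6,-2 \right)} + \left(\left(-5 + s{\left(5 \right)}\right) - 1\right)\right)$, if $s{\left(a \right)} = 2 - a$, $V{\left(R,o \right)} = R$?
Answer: $-3762$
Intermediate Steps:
$418 \left(0 V{\left(6,-2 \right)} + \left(\left(-5 + s{\left(5 \right)}\right) - 1\right)\right) = 418 \left(0 \cdot 6 + \left(\left(-5 + \left(2 - 5\right)\right) - 1\right)\right) = 418 \left(0 + \left(\left(-5 + \left(2 - 5\right)\right) - 1\right)\right) = 418 \left(0 - 9\right) = 418 \left(-9\right) = -3762$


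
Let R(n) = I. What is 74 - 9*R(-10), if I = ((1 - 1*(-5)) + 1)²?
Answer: -367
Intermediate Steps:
I = 49 (I = ((1 + 5) + 1)² = (6 + 1)² = 7² = 49)
R(n) = 49
74 - 9*R(-10) = 74 - 9*49 = 74 - 441 = -367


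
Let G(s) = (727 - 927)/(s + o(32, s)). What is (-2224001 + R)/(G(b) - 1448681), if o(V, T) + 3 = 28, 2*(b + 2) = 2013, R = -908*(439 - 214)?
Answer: 4999871759/2982834579 ≈ 1.6762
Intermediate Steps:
R = -204300 (R = -908*225 = -204300)
b = 2009/2 (b = -2 + (1/2)*2013 = -2 + 2013/2 = 2009/2 ≈ 1004.5)
o(V, T) = 25 (o(V, T) = -3 + 28 = 25)
G(s) = -200/(25 + s) (G(s) = (727 - 927)/(s + 25) = -200/(25 + s))
(-2224001 + R)/(G(b) - 1448681) = (-2224001 - 204300)/(-200/(25 + 2009/2) - 1448681) = -2428301/(-200/2059/2 - 1448681) = -2428301/(-200*2/2059 - 1448681) = -2428301/(-400/2059 - 1448681) = -2428301/(-2982834579/2059) = -2428301*(-2059/2982834579) = 4999871759/2982834579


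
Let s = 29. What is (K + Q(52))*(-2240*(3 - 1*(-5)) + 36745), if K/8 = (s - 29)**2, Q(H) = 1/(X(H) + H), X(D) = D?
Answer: 18825/104 ≈ 181.01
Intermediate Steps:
Q(H) = 1/(2*H) (Q(H) = 1/(H + H) = 1/(2*H))
K = 0 (K = 8*(29 - 29)**2 = 8*0**2 = 8*0 = 0)
(K + Q(52))*(-2240*(3 - 1*(-5)) + 36745) = (0 + (1/2)/52)*(-2240*(3 - 1*(-5)) + 36745) = (0 + (1/2)*(1/52))*(-2240*(3 + 5) + 36745) = (0 + 1/104)*(-2240*8 + 36745) = (-17920 + 36745)/104 = (1/104)*18825 = 18825/104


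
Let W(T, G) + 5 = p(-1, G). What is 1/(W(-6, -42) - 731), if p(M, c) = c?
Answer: -1/778 ≈ -0.0012853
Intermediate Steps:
W(T, G) = -5 + G
1/(W(-6, -42) - 731) = 1/((-5 - 42) - 731) = 1/(-47 - 731) = 1/(-778) = -1/778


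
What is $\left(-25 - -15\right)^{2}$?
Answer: $100$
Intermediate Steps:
$\left(-25 - -15\right)^{2} = \left(-25 + 15\right)^{2} = \left(-10\right)^{2} = 100$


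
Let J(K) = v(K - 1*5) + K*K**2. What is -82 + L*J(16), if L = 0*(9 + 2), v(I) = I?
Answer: -82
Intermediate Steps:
L = 0 (L = 0*11 = 0)
J(K) = -5 + K + K**3 (J(K) = (K - 1*5) + K*K**2 = (K - 5) + K**3 = (-5 + K) + K**3 = -5 + K + K**3)
-82 + L*J(16) = -82 + 0*(-5 + 16 + 16**3) = -82 + 0*(-5 + 16 + 4096) = -82 + 0*4107 = -82 + 0 = -82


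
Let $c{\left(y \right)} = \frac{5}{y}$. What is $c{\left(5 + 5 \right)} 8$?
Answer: $4$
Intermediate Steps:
$c{\left(5 + 5 \right)} 8 = \frac{5}{5 + 5} \cdot 8 = \frac{5}{10} \cdot 8 = 5 \cdot \frac{1}{10} \cdot 8 = \frac{1}{2} \cdot 8 = 4$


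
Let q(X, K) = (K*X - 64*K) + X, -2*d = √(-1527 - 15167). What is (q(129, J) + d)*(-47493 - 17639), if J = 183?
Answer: -783147168 + 32566*I*√16694 ≈ -7.8315e+8 + 4.2077e+6*I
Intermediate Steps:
d = -I*√16694/2 (d = -√(-1527 - 15167)/2 = -I*√16694/2 ≈ -64.603*I)
q(X, K) = X - 64*K + K*X (q(X, K) = (-64*K + K*X) + X = X - 64*K + K*X)
(q(129, J) + d)*(-47493 - 17639) = ((129 - 64*183 + 183*129) - I*√16694/2)*(-47493 - 17639) = ((129 - 11712 + 23607) - I*√16694/2)*(-65132) = (12024 - I*√16694/2)*(-65132) = -783147168 + 32566*I*√16694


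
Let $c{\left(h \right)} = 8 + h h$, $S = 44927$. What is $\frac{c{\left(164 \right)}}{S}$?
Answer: $\frac{26904}{44927} \approx 0.59884$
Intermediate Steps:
$c{\left(h \right)} = 8 + h^{2}$
$\frac{c{\left(164 \right)}}{S} = \frac{8 + 164^{2}}{44927} = \left(8 + 26896\right) \frac{1}{44927} = 26904 \cdot \frac{1}{44927} = \frac{26904}{44927}$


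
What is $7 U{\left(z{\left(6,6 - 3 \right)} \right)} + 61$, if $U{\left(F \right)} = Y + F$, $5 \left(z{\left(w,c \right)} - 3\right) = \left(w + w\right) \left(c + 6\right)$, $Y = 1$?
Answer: $\frac{1201}{5} \approx 240.2$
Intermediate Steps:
$z{\left(w,c \right)} = 3 + \frac{2 w \left(6 + c\right)}{5}$ ($z{\left(w,c \right)} = 3 + \frac{\left(w + w\right) \left(c + 6\right)}{5} = 3 + \frac{2 w \left(6 + c\right)}{5}$)
$U{\left(F \right)} = 1 + F$
$7 U{\left(z{\left(6,6 - 3 \right)} \right)} + 61 = 7 \left(1 + \left(3 + \frac{12}{5} \cdot 6 + \frac{2}{5} \left(6 - 3\right) 6\right)\right) + 61 = 7 \left(1 + \left(3 + \frac{72}{5} + \frac{2}{5} \cdot 3 \cdot 6\right)\right) + 61 = 7 \left(1 + \left(3 + \frac{72}{5} + \frac{36}{5}\right)\right) + 61 = 7 \left(1 + \frac{123}{5}\right) + 61 = 7 \cdot \frac{128}{5} + 61 = \frac{896}{5} + 61 = \frac{1201}{5}$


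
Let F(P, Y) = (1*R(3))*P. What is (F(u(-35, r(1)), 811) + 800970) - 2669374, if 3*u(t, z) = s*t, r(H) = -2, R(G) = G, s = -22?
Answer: -1867634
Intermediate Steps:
u(t, z) = -22*t/3 (u(t, z) = (-22*t)/3 = -22*t/3)
F(P, Y) = 3*P (F(P, Y) = (1*3)*P = 3*P)
(F(u(-35, r(1)), 811) + 800970) - 2669374 = (3*(-22/3*(-35)) + 800970) - 2669374 = (3*(770/3) + 800970) - 2669374 = (770 + 800970) - 2669374 = 801740 - 2669374 = -1867634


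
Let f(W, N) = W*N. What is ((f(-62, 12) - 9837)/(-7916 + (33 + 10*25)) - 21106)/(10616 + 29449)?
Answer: -161091517/305816145 ≈ -0.52676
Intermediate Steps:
f(W, N) = N*W
((f(-62, 12) - 9837)/(-7916 + (33 + 10*25)) - 21106)/(10616 + 29449) = ((12*(-62) - 9837)/(-7916 + (33 + 10*25)) - 21106)/(10616 + 29449) = ((-744 - 9837)/(-7916 + (33 + 250)) - 21106)/40065 = (-10581/(-7916 + 283) - 21106)*(1/40065) = (-10581/(-7633) - 21106)*(1/40065) = (-10581*(-1/7633) - 21106)*(1/40065) = (10581/7633 - 21106)*(1/40065) = -161091517/7633*1/40065 = -161091517/305816145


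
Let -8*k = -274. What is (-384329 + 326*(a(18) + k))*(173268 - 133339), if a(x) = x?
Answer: -29331484039/2 ≈ -1.4666e+10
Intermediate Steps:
k = 137/4 (k = -1/8*(-274) = 137/4 ≈ 34.250)
(-384329 + 326*(a(18) + k))*(173268 - 133339) = (-384329 + 326*(18 + 137/4))*(173268 - 133339) = (-384329 + 326*(209/4))*39929 = (-384329 + 34067/2)*39929 = -734591/2*39929 = -29331484039/2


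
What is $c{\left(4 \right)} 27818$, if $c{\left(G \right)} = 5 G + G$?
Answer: $667632$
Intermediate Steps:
$c{\left(G \right)} = 6 G$
$c{\left(4 \right)} 27818 = 6 \cdot 4 \cdot 27818 = 24 \cdot 27818 = 667632$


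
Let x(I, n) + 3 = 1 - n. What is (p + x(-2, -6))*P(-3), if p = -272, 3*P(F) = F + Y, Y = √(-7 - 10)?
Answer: 268 - 268*I*√17/3 ≈ 268.0 - 368.33*I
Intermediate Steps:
x(I, n) = -2 - n (x(I, n) = -3 + (1 - n) = -2 - n)
Y = I*√17 (Y = √(-17) = I*√17 ≈ 4.1231*I)
P(F) = F/3 + I*√17/3 (P(F) = (F + I*√17)/3 = F/3 + I*√17/3)
(p + x(-2, -6))*P(-3) = (-272 + (-2 - 1*(-6)))*((⅓)*(-3) + I*√17/3) = (-272 + (-2 + 6))*(-1 + I*√17/3) = (-272 + 4)*(-1 + I*√17/3) = -268*(-1 + I*√17/3) = 268 - 268*I*√17/3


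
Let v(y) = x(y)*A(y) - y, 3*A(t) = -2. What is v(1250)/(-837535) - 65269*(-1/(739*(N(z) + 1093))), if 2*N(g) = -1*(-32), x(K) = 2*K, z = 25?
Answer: 34233257399/411841588071 ≈ 0.083122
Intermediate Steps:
A(t) = -⅔ (A(t) = (⅓)*(-2) = -⅔)
N(g) = 16 (N(g) = (-1*(-32))/2 = (½)*32 = 16)
v(y) = -7*y/3 (v(y) = (2*y)*(-⅔) - y = -4*y/3 - y = -7*y/3)
v(1250)/(-837535) - 65269*(-1/(739*(N(z) + 1093))) = -7/3*1250/(-837535) - 65269*(-1/(739*(16 + 1093))) = -8750/3*(-1/837535) - 65269/((-739*1109)) = 1750/502521 - 65269/(-819551) = 1750/502521 - 65269*(-1/819551) = 1750/502521 + 65269/819551 = 34233257399/411841588071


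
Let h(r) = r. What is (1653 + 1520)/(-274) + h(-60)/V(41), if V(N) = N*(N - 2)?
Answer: -1696689/146042 ≈ -11.618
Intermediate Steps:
V(N) = N*(-2 + N)
(1653 + 1520)/(-274) + h(-60)/V(41) = (1653 + 1520)/(-274) - 60*1/(41*(-2 + 41)) = 3173*(-1/274) - 60/(41*39) = -3173/274 - 60/1599 = -3173/274 - 60*1/1599 = -3173/274 - 20/533 = -1696689/146042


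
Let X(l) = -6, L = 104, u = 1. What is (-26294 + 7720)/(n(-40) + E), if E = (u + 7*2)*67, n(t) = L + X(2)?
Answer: -18574/1103 ≈ -16.840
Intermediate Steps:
n(t) = 98 (n(t) = 104 - 6 = 98)
E = 1005 (E = (1 + 7*2)*67 = (1 + 14)*67 = 15*67 = 1005)
(-26294 + 7720)/(n(-40) + E) = (-26294 + 7720)/(98 + 1005) = -18574/1103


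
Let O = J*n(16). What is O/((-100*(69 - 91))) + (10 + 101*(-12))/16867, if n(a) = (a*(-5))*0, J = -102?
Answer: -1202/16867 ≈ -0.071263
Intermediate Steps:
n(a) = 0 (n(a) = -5*a*0 = 0)
O = 0 (O = -102*0 = 0)
O/((-100*(69 - 91))) + (10 + 101*(-12))/16867 = 0/((-100*(69 - 91))) + (10 + 101*(-12))/16867 = 0/((-100*(-22))) + (10 - 1212)*(1/16867) = 0/2200 - 1202*1/16867 = 0*(1/2200) - 1202/16867 = 0 - 1202/16867 = -1202/16867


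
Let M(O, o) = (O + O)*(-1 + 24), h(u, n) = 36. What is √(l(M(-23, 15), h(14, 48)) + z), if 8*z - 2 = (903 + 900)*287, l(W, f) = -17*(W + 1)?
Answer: √1322430/4 ≈ 287.49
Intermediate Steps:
M(O, o) = 46*O (M(O, o) = (2*O)*23 = 46*O)
l(W, f) = -17 - 17*W (l(W, f) = -17*(1 + W) = -17 - 17*W)
z = 517463/8 (z = ¼ + ((903 + 900)*287)/8 = ¼ + (1803*287)/8 = ¼ + (⅛)*517461 = ¼ + 517461/8 = 517463/8 ≈ 64683.)
√(l(M(-23, 15), h(14, 48)) + z) = √((-17 - 782*(-23)) + 517463/8) = √((-17 - 17*(-1058)) + 517463/8) = √((-17 + 17986) + 517463/8) = √(17969 + 517463/8) = √(661215/8) = √1322430/4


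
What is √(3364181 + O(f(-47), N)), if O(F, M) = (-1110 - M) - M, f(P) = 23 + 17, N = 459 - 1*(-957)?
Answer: √3360239 ≈ 1833.1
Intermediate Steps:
N = 1416 (N = 459 + 957 = 1416)
f(P) = 40
O(F, M) = -1110 - 2*M
√(3364181 + O(f(-47), N)) = √(3364181 + (-1110 - 2*1416)) = √(3364181 + (-1110 - 2832)) = √(3364181 - 3942) = √3360239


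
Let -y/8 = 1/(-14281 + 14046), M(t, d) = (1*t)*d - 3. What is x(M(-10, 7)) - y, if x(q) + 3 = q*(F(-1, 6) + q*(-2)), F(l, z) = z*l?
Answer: -2402413/235 ≈ -10223.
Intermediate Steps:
F(l, z) = l*z
M(t, d) = -3 + d*t (M(t, d) = t*d - 3 = d*t - 3 = -3 + d*t)
y = 8/235 (y = -8/(-14281 + 14046) = -8/(-235) = -8*(-1/235) = 8/235 ≈ 0.034043)
x(q) = -3 + q*(-6 - 2*q) (x(q) = -3 + q*(-1*6 + q*(-2)) = -3 + q*(-6 - 2*q))
x(M(-10, 7)) - y = (-3 - 6*(-3 + 7*(-10)) - 2*(-3 + 7*(-10))**2) - 1*8/235 = (-3 - 6*(-3 - 70) - 2*(-3 - 70)**2) - 8/235 = (-3 - 6*(-73) - 2*(-73)**2) - 8/235 = (-3 + 438 - 2*5329) - 8/235 = (-3 + 438 - 10658) - 8/235 = -10223 - 8/235 = -2402413/235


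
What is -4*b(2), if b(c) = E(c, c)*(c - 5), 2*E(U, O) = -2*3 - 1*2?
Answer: -48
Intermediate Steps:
E(U, O) = -4 (E(U, O) = (-2*3 - 1*2)/2 = (-6 - 2)/2 = (1/2)*(-8) = -4)
b(c) = 20 - 4*c (b(c) = -4*(c - 5) = -4*(-5 + c) = 20 - 4*c)
-4*b(2) = -4*(20 - 4*2) = -4*(20 - 8) = -4*12 = -48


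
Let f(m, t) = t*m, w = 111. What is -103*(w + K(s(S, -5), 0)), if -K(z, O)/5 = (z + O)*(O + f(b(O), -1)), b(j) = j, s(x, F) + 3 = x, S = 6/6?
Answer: -11433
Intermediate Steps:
S = 1 (S = 6*(⅙) = 1)
s(x, F) = -3 + x
f(m, t) = m*t
K(z, O) = 0 (K(z, O) = -5*(z + O)*(O + O*(-1)) = -5*(O + z)*(O - O) = -5*(O + z)*0 = -5*0 = 0)
-103*(w + K(s(S, -5), 0)) = -103*(111 + 0) = -103*111 = -11433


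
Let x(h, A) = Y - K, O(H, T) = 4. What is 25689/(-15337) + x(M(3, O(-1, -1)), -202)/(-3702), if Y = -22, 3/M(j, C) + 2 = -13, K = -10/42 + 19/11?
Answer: -1563217004/936829971 ≈ -1.6686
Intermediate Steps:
K = 344/231 (K = -10*1/42 + 19*(1/11) = -5/21 + 19/11 = 344/231 ≈ 1.4892)
M(j, C) = -1/5 (M(j, C) = 3/(-2 - 13) = 3/(-15) = 3*(-1/15) = -1/5)
x(h, A) = -5426/231 (x(h, A) = -22 - 1*344/231 = -22 - 344/231 = -5426/231)
25689/(-15337) + x(M(3, O(-1, -1)), -202)/(-3702) = 25689/(-15337) - 5426/231/(-3702) = 25689*(-1/15337) - 5426/231*(-1/3702) = -25689/15337 + 2713/427581 = -1563217004/936829971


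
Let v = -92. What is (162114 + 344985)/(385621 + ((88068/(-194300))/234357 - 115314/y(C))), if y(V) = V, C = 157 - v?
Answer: 159713023392627225/121307143861985488 ≈ 1.3166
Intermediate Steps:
C = 249 (C = 157 - 1*(-92) = 157 + 92 = 249)
(162114 + 344985)/(385621 + ((88068/(-194300))/234357 - 115314/y(C))) = (162114 + 344985)/(385621 + ((88068/(-194300))/234357 - 115314/249)) = 507099/(385621 + ((88068*(-1/194300))*(1/234357) - 115314*1/249)) = 507099/(385621 + (-22017/48575*1/234357 - 38438/83)) = 507099/(385621 + (-7339/3794630425 - 38438/83)) = 507099/(385621 - 145858004885287/314954325275) = 507099/(121307143861985488/314954325275) = 507099*(314954325275/121307143861985488) = 159713023392627225/121307143861985488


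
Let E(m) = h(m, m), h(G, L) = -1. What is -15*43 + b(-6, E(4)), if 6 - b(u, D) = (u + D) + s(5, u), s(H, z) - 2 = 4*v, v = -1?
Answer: -630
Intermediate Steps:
E(m) = -1
s(H, z) = -2 (s(H, z) = 2 + 4*(-1) = 2 - 4 = -2)
b(u, D) = 8 - D - u (b(u, D) = 6 - ((u + D) - 2) = 6 - ((D + u) - 2) = 6 - (-2 + D + u) = 6 + (2 - D - u) = 8 - D - u)
-15*43 + b(-6, E(4)) = -15*43 + (8 - 1*(-1) - 1*(-6)) = -645 + (8 + 1 + 6) = -645 + 15 = -630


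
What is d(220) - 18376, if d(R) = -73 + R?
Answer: -18229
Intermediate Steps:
d(220) - 18376 = (-73 + 220) - 18376 = 147 - 18376 = -18229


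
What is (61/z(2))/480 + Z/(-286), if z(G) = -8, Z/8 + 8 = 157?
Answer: -2297363/549120 ≈ -4.1837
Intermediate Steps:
Z = 1192 (Z = -64 + 8*157 = -64 + 1256 = 1192)
(61/z(2))/480 + Z/(-286) = (61/(-8))/480 + 1192/(-286) = (61*(-⅛))*(1/480) + 1192*(-1/286) = -61/8*1/480 - 596/143 = -61/3840 - 596/143 = -2297363/549120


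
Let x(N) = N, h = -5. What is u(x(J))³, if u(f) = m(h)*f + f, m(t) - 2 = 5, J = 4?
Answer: 32768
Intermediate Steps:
m(t) = 7 (m(t) = 2 + 5 = 7)
u(f) = 8*f (u(f) = 7*f + f = 8*f)
u(x(J))³ = (8*4)³ = 32³ = 32768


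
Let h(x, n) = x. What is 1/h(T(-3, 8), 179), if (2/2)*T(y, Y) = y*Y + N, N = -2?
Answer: -1/26 ≈ -0.038462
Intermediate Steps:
T(y, Y) = -2 + Y*y (T(y, Y) = y*Y - 2 = Y*y - 2 = -2 + Y*y)
1/h(T(-3, 8), 179) = 1/(-2 + 8*(-3)) = 1/(-2 - 24) = 1/(-26) = -1/26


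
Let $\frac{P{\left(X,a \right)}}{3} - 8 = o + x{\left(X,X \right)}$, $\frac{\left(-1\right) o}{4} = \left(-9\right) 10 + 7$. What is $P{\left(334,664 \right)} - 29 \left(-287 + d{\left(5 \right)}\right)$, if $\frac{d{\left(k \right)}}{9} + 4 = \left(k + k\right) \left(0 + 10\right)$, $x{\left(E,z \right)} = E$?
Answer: $-14711$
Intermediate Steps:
$d{\left(k \right)} = -36 + 180 k$ ($d{\left(k \right)} = -36 + 9 \left(k + k\right) \left(0 + 10\right) = -36 + 9 \cdot 2 k 10 = -36 + 9 \cdot 20 k = -36 + 180 k$)
$o = 332$ ($o = - 4 \left(\left(-9\right) 10 + 7\right) = - 4 \left(-90 + 7\right) = \left(-4\right) \left(-83\right) = 332$)
$P{\left(X,a \right)} = 1020 + 3 X$ ($P{\left(X,a \right)} = 24 + 3 \left(332 + X\right) = 24 + \left(996 + 3 X\right) = 1020 + 3 X$)
$P{\left(334,664 \right)} - 29 \left(-287 + d{\left(5 \right)}\right) = \left(1020 + 3 \cdot 334\right) - 29 \left(-287 + \left(-36 + 180 \cdot 5\right)\right) = \left(1020 + 1002\right) - 29 \left(-287 + \left(-36 + 900\right)\right) = 2022 - 29 \left(-287 + 864\right) = 2022 - 29 \cdot 577 = 2022 - 16733 = -14711$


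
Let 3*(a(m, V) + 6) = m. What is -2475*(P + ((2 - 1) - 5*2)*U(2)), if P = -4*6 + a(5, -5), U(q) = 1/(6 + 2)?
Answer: 583275/8 ≈ 72909.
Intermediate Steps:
U(q) = ⅛ (U(q) = 1/8 = ⅛)
a(m, V) = -6 + m/3
P = -85/3 (P = -4*6 + (-6 + (⅓)*5) = -24 + (-6 + 5/3) = -24 - 13/3 = -85/3 ≈ -28.333)
-2475*(P + ((2 - 1) - 5*2)*U(2)) = -2475*(-85/3 + ((2 - 1) - 5*2)*(⅛)) = -2475*(-85/3 + (1 - 10)*(⅛)) = -2475*(-85/3 - 9*⅛) = -2475*(-85/3 - 9/8) = -2475*(-707/24) = 583275/8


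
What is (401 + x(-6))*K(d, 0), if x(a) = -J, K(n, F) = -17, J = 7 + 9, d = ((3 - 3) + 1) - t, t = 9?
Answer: -6545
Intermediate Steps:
d = -8 (d = ((3 - 3) + 1) - 1*9 = (0 + 1) - 9 = 1 - 9 = -8)
J = 16
x(a) = -16 (x(a) = -1*16 = -16)
(401 + x(-6))*K(d, 0) = (401 - 16)*(-17) = 385*(-17) = -6545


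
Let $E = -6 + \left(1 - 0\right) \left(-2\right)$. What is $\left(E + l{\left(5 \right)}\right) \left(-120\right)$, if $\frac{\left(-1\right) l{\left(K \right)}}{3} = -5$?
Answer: $-840$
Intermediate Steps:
$l{\left(K \right)} = 15$ ($l{\left(K \right)} = \left(-3\right) \left(-5\right) = 15$)
$E = -8$ ($E = -6 + \left(1 + 0\right) \left(-2\right) = -6 + 1 \left(-2\right) = -6 - 2 = -8$)
$\left(E + l{\left(5 \right)}\right) \left(-120\right) = \left(-8 + 15\right) \left(-120\right) = 7 \left(-120\right) = -840$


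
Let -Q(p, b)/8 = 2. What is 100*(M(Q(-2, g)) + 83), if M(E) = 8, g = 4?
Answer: 9100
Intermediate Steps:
Q(p, b) = -16 (Q(p, b) = -8*2 = -16)
100*(M(Q(-2, g)) + 83) = 100*(8 + 83) = 100*91 = 9100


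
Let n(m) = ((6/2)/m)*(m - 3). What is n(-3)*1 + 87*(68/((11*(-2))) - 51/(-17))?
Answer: -21/11 ≈ -1.9091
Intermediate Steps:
n(m) = 3*(-3 + m)/m (n(m) = ((6*(1/2))/m)*(-3 + m) = (3/m)*(-3 + m) = 3*(-3 + m)/m)
n(-3)*1 + 87*(68/((11*(-2))) - 51/(-17)) = (3 - 9/(-3))*1 + 87*(68/((11*(-2))) - 51/(-17)) = (3 - 9*(-1/3))*1 + 87*(68/(-22) - 51*(-1/17)) = (3 + 3)*1 + 87*(68*(-1/22) + 3) = 6*1 + 87*(-34/11 + 3) = 6 + 87*(-1/11) = 6 - 87/11 = -21/11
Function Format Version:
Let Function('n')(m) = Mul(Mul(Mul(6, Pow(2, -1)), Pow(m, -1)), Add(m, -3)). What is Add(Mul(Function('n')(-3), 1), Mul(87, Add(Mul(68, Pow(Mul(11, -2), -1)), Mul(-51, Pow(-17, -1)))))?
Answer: Rational(-21, 11) ≈ -1.9091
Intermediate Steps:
Function('n')(m) = Mul(3, Pow(m, -1), Add(-3, m)) (Function('n')(m) = Mul(Mul(Mul(6, Rational(1, 2)), Pow(m, -1)), Add(-3, m)) = Mul(Mul(3, Pow(m, -1)), Add(-3, m)) = Mul(3, Pow(m, -1), Add(-3, m)))
Add(Mul(Function('n')(-3), 1), Mul(87, Add(Mul(68, Pow(Mul(11, -2), -1)), Mul(-51, Pow(-17, -1))))) = Add(Mul(Add(3, Mul(-9, Pow(-3, -1))), 1), Mul(87, Add(Mul(68, Pow(Mul(11, -2), -1)), Mul(-51, Pow(-17, -1))))) = Add(Mul(Add(3, Mul(-9, Rational(-1, 3))), 1), Mul(87, Add(Mul(68, Pow(-22, -1)), Mul(-51, Rational(-1, 17))))) = Add(Mul(Add(3, 3), 1), Mul(87, Add(Mul(68, Rational(-1, 22)), 3))) = Add(Mul(6, 1), Mul(87, Add(Rational(-34, 11), 3))) = Add(6, Mul(87, Rational(-1, 11))) = Add(6, Rational(-87, 11)) = Rational(-21, 11)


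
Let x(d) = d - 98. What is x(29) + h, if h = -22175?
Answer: -22244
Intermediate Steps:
x(d) = -98 + d
x(29) + h = (-98 + 29) - 22175 = -69 - 22175 = -22244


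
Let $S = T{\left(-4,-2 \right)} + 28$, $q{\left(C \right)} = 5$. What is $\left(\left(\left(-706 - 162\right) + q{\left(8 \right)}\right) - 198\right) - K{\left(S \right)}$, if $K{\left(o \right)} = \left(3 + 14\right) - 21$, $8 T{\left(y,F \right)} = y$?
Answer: $-1057$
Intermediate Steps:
$T{\left(y,F \right)} = \frac{y}{8}$
$S = \frac{55}{2}$ ($S = \frac{1}{8} \left(-4\right) + 28 = - \frac{1}{2} + 28 = \frac{55}{2} \approx 27.5$)
$K{\left(o \right)} = -4$ ($K{\left(o \right)} = 17 - 21 = -4$)
$\left(\left(\left(-706 - 162\right) + q{\left(8 \right)}\right) - 198\right) - K{\left(S \right)} = \left(\left(\left(-706 - 162\right) + 5\right) - 198\right) - -4 = \left(\left(-868 + 5\right) - 198\right) + 4 = \left(-863 - 198\right) + 4 = -1061 + 4 = -1057$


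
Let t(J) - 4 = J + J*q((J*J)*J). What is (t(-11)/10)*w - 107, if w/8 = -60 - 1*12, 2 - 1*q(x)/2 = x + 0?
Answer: 8447369/5 ≈ 1.6895e+6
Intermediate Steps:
q(x) = 4 - 2*x (q(x) = 4 - 2*(x + 0) = 4 - 2*x)
w = -576 (w = 8*(-60 - 1*12) = 8*(-60 - 12) = 8*(-72) = -576)
t(J) = 4 + J + J*(4 - 2*J³) (t(J) = 4 + (J + J*(4 - 2*J*J*J)) = 4 + (J + J*(4 - 2*J²*J)) = 4 + (J + J*(4 - 2*J³)) = 4 + J + J*(4 - 2*J³))
(t(-11)/10)*w - 107 = ((4 - 2*(-11)⁴ + 5*(-11))/10)*(-576) - 107 = ((4 - 2*14641 - 55)*(⅒))*(-576) - 107 = ((4 - 29282 - 55)*(⅒))*(-576) - 107 = -29333*⅒*(-576) - 107 = -29333/10*(-576) - 107 = 8447904/5 - 107 = 8447369/5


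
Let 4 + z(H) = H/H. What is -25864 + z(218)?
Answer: -25867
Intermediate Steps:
z(H) = -3 (z(H) = -4 + H/H = -4 + 1 = -3)
-25864 + z(218) = -25864 - 3 = -25867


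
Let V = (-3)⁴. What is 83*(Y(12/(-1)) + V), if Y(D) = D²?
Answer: 18675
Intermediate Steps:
V = 81
83*(Y(12/(-1)) + V) = 83*((12/(-1))² + 81) = 83*((12*(-1))² + 81) = 83*((-12)² + 81) = 83*(144 + 81) = 83*225 = 18675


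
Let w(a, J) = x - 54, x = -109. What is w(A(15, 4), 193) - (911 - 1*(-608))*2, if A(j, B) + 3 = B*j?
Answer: -3201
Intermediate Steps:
A(j, B) = -3 + B*j
w(a, J) = -163 (w(a, J) = -109 - 54 = -163)
w(A(15, 4), 193) - (911 - 1*(-608))*2 = -163 - (911 - 1*(-608))*2 = -163 - (911 + 608)*2 = -163 - 1519*2 = -163 - 1*3038 = -163 - 3038 = -3201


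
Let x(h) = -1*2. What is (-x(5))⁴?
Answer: 16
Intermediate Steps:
x(h) = -2
(-x(5))⁴ = (-1*(-2))⁴ = 2⁴ = 16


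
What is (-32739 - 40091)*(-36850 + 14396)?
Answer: 1635324820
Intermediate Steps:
(-32739 - 40091)*(-36850 + 14396) = -72830*(-22454) = 1635324820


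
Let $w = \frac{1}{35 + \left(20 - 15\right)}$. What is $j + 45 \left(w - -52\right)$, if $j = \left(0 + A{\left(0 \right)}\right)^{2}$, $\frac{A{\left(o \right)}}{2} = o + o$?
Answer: $\frac{18729}{8} \approx 2341.1$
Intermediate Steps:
$A{\left(o \right)} = 4 o$ ($A{\left(o \right)} = 2 \left(o + o\right) = 2 \cdot 2 o = 4 o$)
$j = 0$ ($j = \left(0 + 4 \cdot 0\right)^{2} = \left(0 + 0\right)^{2} = 0^{2} = 0$)
$w = \frac{1}{40}$ ($w = \frac{1}{35 + \left(20 - 15\right)} = \frac{1}{35 + 5} = \frac{1}{40} \approx 0.025$)
$j + 45 \left(w - -52\right) = 0 + 45 \left(\frac{1}{40} - -52\right) = 0 + 45 \left(\frac{1}{40} + 52\right) = 0 + 45 \cdot \frac{2081}{40} = 0 + \frac{18729}{8} = \frac{18729}{8}$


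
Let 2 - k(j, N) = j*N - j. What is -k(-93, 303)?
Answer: -28088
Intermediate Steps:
k(j, N) = 2 + j - N*j (k(j, N) = 2 - (j*N - j) = 2 - (N*j - j) = 2 - (-j + N*j) = 2 + (j - N*j) = 2 + j - N*j)
-k(-93, 303) = -(2 - 93 - 1*303*(-93)) = -(2 - 93 + 28179) = -1*28088 = -28088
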